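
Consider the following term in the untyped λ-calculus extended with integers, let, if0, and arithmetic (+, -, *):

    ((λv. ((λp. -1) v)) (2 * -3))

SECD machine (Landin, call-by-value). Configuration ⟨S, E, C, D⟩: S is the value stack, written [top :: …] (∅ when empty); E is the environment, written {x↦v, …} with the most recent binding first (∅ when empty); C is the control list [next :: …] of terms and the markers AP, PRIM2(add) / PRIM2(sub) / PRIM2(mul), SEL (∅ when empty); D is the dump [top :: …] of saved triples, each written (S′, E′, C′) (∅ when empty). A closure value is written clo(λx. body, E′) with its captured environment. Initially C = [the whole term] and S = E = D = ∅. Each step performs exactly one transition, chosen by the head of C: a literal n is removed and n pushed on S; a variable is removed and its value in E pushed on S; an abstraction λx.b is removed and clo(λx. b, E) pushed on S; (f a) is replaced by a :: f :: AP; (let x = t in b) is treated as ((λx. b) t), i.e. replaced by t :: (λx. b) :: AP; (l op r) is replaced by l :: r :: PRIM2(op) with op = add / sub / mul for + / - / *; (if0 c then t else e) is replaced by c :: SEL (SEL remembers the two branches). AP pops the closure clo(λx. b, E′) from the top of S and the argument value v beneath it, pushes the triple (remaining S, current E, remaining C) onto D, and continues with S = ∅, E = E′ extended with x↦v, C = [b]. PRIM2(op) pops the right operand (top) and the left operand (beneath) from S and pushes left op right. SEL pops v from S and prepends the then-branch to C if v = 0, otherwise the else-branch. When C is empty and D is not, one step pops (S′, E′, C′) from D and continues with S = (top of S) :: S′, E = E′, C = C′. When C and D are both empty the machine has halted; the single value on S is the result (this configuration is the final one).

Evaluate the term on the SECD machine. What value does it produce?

[0] [S=∅ | E=∅ | C=[((λv. ((λp. -1) v)) (2 * -3))] | D=∅]
[1] [S=∅ | E=∅ | C=[(2 * -3) :: (λv. ((λp. -1) v)) :: AP] | D=∅]
[2] [S=∅ | E=∅ | C=[2 :: -3 :: PRIM2(mul) :: (λv. ((λp. -1) v)) :: AP] | D=∅]
[3] [S=[2] | E=∅ | C=[-3 :: PRIM2(mul) :: (λv. ((λp. -1) v)) :: AP] | D=∅]
[4] [S=[-3 :: 2] | E=∅ | C=[PRIM2(mul) :: (λv. ((λp. -1) v)) :: AP] | D=∅]
[5] [S=[-6] | E=∅ | C=[(λv. ((λp. -1) v)) :: AP] | D=∅]
[6] [S=[clo(λv. ((λp. -1) v), ∅) :: -6] | E=∅ | C=[AP] | D=∅]
[7] [S=∅ | E={v↦-6} | C=[((λp. -1) v)] | D=[(∅, ∅, ∅)]]
[8] [S=∅ | E={v↦-6} | C=[v :: (λp. -1) :: AP] | D=[(∅, ∅, ∅)]]
[9] [S=[-6] | E={v↦-6} | C=[(λp. -1) :: AP] | D=[(∅, ∅, ∅)]]
[10] [S=[clo(λp. -1, {v↦-6}) :: -6] | E={v↦-6} | C=[AP] | D=[(∅, ∅, ∅)]]
[11] [S=∅ | E={p↦-6, v↦-6} | C=[-1] | D=[(∅, {v↦-6}, ∅) :: (∅, ∅, ∅)]]
[12] [S=[-1] | E={p↦-6, v↦-6} | C=∅ | D=[(∅, {v↦-6}, ∅) :: (∅, ∅, ∅)]]
[13] [S=[-1] | E={v↦-6} | C=∅ | D=[(∅, ∅, ∅)]]
[14] [S=[-1] | E=∅ | C=∅ | D=∅]
→ final value -1

Answer: -1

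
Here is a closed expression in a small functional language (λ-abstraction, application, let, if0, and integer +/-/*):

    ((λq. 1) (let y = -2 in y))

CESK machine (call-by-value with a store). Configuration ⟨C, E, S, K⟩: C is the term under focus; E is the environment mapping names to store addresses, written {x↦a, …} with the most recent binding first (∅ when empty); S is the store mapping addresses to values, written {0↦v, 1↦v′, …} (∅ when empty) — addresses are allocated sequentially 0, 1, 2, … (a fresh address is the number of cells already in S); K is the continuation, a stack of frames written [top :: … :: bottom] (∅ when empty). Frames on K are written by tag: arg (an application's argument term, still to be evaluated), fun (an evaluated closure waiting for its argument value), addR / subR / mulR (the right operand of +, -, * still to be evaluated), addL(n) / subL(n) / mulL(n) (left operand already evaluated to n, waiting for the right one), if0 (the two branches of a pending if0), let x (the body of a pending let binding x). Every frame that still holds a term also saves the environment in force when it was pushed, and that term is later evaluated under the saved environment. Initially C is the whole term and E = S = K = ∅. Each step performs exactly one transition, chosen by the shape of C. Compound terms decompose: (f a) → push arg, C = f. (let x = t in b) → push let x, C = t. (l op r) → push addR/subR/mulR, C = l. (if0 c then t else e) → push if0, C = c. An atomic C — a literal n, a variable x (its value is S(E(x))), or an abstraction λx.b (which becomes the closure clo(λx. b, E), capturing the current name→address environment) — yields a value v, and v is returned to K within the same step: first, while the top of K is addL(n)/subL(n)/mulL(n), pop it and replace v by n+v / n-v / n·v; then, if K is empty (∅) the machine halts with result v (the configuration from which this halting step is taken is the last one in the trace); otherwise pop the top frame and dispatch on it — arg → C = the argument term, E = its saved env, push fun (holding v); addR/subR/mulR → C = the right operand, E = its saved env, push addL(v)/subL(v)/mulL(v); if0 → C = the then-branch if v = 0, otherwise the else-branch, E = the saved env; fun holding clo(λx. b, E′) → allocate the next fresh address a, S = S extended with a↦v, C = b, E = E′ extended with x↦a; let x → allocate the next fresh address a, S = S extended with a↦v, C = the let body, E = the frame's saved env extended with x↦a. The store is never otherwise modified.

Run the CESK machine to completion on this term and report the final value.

step 0: <C=((λq. 1) (let y = -2 in y)), E=∅, S=∅, K=∅>
step 1: <C=(λq. 1), E=∅, S=∅, K=[arg]>
step 2: <C=(let y = -2 in y), E=∅, S=∅, K=[fun]>
step 3: <C=-2, E=∅, S=∅, K=[let y :: fun]>
step 4: <C=y, E={y↦0}, S={0↦-2}, K=[fun]>
step 5: <C=1, E={q↦1}, S={0↦-2, 1↦-2}, K=∅>
→ final value 1

Answer: 1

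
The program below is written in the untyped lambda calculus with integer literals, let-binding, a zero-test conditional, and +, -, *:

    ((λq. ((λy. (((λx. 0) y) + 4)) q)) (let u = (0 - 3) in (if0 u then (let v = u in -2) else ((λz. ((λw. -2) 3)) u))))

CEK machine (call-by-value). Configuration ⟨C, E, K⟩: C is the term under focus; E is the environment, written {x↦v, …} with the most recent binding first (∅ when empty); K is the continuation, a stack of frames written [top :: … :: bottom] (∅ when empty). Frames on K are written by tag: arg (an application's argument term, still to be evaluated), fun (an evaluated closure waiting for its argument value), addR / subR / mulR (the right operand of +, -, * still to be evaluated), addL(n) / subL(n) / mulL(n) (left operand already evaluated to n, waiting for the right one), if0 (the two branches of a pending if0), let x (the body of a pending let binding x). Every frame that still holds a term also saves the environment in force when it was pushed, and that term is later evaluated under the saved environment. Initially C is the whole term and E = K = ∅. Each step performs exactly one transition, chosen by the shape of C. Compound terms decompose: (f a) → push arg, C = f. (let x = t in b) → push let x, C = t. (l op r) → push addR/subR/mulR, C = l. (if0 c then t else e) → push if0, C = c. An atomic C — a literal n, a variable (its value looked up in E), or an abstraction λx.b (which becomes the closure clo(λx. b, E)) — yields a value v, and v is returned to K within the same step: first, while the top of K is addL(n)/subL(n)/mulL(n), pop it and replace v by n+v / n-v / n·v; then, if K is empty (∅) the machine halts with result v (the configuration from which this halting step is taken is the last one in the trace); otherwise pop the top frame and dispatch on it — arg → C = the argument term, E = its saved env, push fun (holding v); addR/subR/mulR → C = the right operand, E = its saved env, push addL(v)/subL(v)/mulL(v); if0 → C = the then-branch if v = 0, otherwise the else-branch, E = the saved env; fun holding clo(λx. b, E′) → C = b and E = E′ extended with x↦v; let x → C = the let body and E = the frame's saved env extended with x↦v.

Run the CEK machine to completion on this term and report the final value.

t=0: ⟨C=((λq. ((λy. (((λx. 0) y) + 4)) q)) (let u = (0 - 3) in (if0 u then (let v = u in -2) else ((λz. ((λw. -2) 3)) u)))); E=∅; K=∅⟩
t=1: ⟨C=(λq. ((λy. (((λx. 0) y) + 4)) q)); E=∅; K=[arg]⟩
t=2: ⟨C=(let u = (0 - 3) in (if0 u then (let v = u in -2) else ((λz. ((λw. -2) 3)) u))); E=∅; K=[fun]⟩
t=3: ⟨C=(0 - 3); E=∅; K=[let u :: fun]⟩
t=4: ⟨C=0; E=∅; K=[subR :: let u :: fun]⟩
t=5: ⟨C=3; E=∅; K=[subL(0) :: let u :: fun]⟩
t=6: ⟨C=(if0 u then (let v = u in -2) else ((λz. ((λw. -2) 3)) u)); E={u↦-3}; K=[fun]⟩
t=7: ⟨C=u; E={u↦-3}; K=[if0 :: fun]⟩
t=8: ⟨C=((λz. ((λw. -2) 3)) u); E={u↦-3}; K=[fun]⟩
t=9: ⟨C=(λz. ((λw. -2) 3)); E={u↦-3}; K=[arg :: fun]⟩
t=10: ⟨C=u; E={u↦-3}; K=[fun :: fun]⟩
t=11: ⟨C=((λw. -2) 3); E={z↦-3, u↦-3}; K=[fun]⟩
t=12: ⟨C=(λw. -2); E={z↦-3, u↦-3}; K=[arg :: fun]⟩
t=13: ⟨C=3; E={z↦-3, u↦-3}; K=[fun :: fun]⟩
t=14: ⟨C=-2; E={w↦3, z↦-3, u↦-3}; K=[fun]⟩
t=15: ⟨C=((λy. (((λx. 0) y) + 4)) q); E={q↦-2}; K=∅⟩
t=16: ⟨C=(λy. (((λx. 0) y) + 4)); E={q↦-2}; K=[arg]⟩
t=17: ⟨C=q; E={q↦-2}; K=[fun]⟩
t=18: ⟨C=(((λx. 0) y) + 4); E={y↦-2, q↦-2}; K=∅⟩
t=19: ⟨C=((λx. 0) y); E={y↦-2, q↦-2}; K=[addR]⟩
t=20: ⟨C=(λx. 0); E={y↦-2, q↦-2}; K=[arg :: addR]⟩
t=21: ⟨C=y; E={y↦-2, q↦-2}; K=[fun :: addR]⟩
t=22: ⟨C=0; E={x↦-2, y↦-2, q↦-2}; K=[addR]⟩
t=23: ⟨C=4; E={y↦-2, q↦-2}; K=[addL(0)]⟩
→ final value 4

Answer: 4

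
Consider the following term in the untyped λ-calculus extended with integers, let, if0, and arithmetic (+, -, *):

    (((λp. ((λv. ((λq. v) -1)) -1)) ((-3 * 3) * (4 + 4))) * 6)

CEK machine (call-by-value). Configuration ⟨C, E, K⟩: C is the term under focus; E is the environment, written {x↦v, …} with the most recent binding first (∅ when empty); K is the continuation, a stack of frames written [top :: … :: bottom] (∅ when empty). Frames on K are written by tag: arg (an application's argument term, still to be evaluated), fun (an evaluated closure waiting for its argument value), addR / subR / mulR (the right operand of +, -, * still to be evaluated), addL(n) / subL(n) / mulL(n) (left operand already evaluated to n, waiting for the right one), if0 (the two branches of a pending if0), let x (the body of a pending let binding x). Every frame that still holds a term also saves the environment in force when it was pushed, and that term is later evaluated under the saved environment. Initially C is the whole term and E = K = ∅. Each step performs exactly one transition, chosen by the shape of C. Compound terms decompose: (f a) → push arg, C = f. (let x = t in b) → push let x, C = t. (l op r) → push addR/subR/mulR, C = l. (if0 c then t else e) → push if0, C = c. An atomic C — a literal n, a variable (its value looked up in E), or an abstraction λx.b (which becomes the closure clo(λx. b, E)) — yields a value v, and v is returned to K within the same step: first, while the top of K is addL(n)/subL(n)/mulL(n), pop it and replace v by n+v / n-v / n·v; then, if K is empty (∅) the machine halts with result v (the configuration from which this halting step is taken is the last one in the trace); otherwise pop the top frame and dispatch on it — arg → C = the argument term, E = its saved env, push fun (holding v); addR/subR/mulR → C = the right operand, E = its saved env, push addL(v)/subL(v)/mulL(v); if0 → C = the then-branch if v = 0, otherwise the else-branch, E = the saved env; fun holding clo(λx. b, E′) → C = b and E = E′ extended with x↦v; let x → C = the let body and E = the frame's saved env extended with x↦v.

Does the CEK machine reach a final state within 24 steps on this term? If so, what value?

[0] ⟨C=(((λp. ((λv. ((λq. v) -1)) -1)) ((-3 * 3) * (4 + 4))) * 6); E=∅; K=∅⟩
[1] ⟨C=((λp. ((λv. ((λq. v) -1)) -1)) ((-3 * 3) * (4 + 4))); E=∅; K=[mulR]⟩
[2] ⟨C=(λp. ((λv. ((λq. v) -1)) -1)); E=∅; K=[arg :: mulR]⟩
[3] ⟨C=((-3 * 3) * (4 + 4)); E=∅; K=[fun :: mulR]⟩
[4] ⟨C=(-3 * 3); E=∅; K=[mulR :: fun :: mulR]⟩
[5] ⟨C=-3; E=∅; K=[mulR :: mulR :: fun :: mulR]⟩
[6] ⟨C=3; E=∅; K=[mulL(-3) :: mulR :: fun :: mulR]⟩
[7] ⟨C=(4 + 4); E=∅; K=[mulL(-9) :: fun :: mulR]⟩
[8] ⟨C=4; E=∅; K=[addR :: mulL(-9) :: fun :: mulR]⟩
[9] ⟨C=4; E=∅; K=[addL(4) :: mulL(-9) :: fun :: mulR]⟩
[10] ⟨C=((λv. ((λq. v) -1)) -1); E={p↦-72}; K=[mulR]⟩
[11] ⟨C=(λv. ((λq. v) -1)); E={p↦-72}; K=[arg :: mulR]⟩
[12] ⟨C=-1; E={p↦-72}; K=[fun :: mulR]⟩
[13] ⟨C=((λq. v) -1); E={v↦-1, p↦-72}; K=[mulR]⟩
[14] ⟨C=(λq. v); E={v↦-1, p↦-72}; K=[arg :: mulR]⟩
[15] ⟨C=-1; E={v↦-1, p↦-72}; K=[fun :: mulR]⟩
[16] ⟨C=v; E={q↦-1, v↦-1, p↦-72}; K=[mulR]⟩
[17] ⟨C=6; E=∅; K=[mulL(-1)]⟩
→ final value -6

Answer: -6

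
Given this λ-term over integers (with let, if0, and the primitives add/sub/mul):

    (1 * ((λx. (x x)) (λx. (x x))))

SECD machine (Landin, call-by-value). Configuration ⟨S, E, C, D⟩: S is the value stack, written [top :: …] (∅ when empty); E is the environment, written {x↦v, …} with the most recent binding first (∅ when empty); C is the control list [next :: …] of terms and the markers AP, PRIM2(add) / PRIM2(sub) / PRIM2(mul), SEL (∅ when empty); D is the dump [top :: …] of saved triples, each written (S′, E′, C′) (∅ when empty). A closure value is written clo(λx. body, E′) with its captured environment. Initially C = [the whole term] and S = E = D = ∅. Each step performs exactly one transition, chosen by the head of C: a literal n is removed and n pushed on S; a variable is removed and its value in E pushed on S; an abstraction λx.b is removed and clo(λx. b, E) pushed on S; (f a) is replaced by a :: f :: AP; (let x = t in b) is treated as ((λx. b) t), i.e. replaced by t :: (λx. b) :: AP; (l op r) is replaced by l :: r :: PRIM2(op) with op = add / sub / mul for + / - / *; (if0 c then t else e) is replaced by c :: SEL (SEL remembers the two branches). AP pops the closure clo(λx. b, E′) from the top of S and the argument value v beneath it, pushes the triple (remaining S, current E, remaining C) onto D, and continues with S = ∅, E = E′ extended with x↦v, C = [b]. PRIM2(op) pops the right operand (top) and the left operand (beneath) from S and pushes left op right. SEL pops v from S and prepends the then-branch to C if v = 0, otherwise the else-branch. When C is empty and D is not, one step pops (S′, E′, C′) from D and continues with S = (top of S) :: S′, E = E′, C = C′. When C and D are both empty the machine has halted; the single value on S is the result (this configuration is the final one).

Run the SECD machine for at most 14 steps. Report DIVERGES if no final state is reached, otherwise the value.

0. ⟨S=∅; E=∅; C=[(1 * ((λx. (x x)) (λx. (x x))))]; D=∅⟩
1. ⟨S=∅; E=∅; C=[1 :: ((λx. (x x)) (λx. (x x))) :: PRIM2(mul)]; D=∅⟩
2. ⟨S=[1]; E=∅; C=[((λx. (x x)) (λx. (x x))) :: PRIM2(mul)]; D=∅⟩
3. ⟨S=[1]; E=∅; C=[(λx. (x x)) :: (λx. (x x)) :: AP :: PRIM2(mul)]; D=∅⟩
4. ⟨S=[clo(λx. (x x), ∅) :: 1]; E=∅; C=[(λx. (x x)) :: AP :: PRIM2(mul)]; D=∅⟩
5. ⟨S=[clo(λx. (x x), ∅) :: clo(λx. (x x), ∅) :: 1]; E=∅; C=[AP :: PRIM2(mul)]; D=∅⟩
6. ⟨S=∅; E={x↦clo(λx. (x x), ∅)}; C=[(x x)]; D=[([1], ∅, [PRIM2(mul)])]⟩
7. ⟨S=∅; E={x↦clo(λx. (x x), ∅)}; C=[x :: x :: AP]; D=[([1], ∅, [PRIM2(mul)])]⟩
8. ⟨S=[clo(λx. (x x), ∅)]; E={x↦clo(λx. (x x), ∅)}; C=[x :: AP]; D=[([1], ∅, [PRIM2(mul)])]⟩
9. ⟨S=[clo(λx. (x x), ∅) :: clo(λx. (x x), ∅)]; E={x↦clo(λx. (x x), ∅)}; C=[AP]; D=[([1], ∅, [PRIM2(mul)])]⟩
10. ⟨S=∅; E={x↦clo(λx. (x x), ∅)}; C=[(x x)]; D=[(∅, {x↦clo(λx. (x x), ∅)}, ∅) :: ([1], ∅, [PRIM2(mul)])]⟩
11. ⟨S=∅; E={x↦clo(λx. (x x), ∅)}; C=[x :: x :: AP]; D=[(∅, {x↦clo(λx. (x x), ∅)}, ∅) :: ([1], ∅, [PRIM2(mul)])]⟩
12. ⟨S=[clo(λx. (x x), ∅)]; E={x↦clo(λx. (x x), ∅)}; C=[x :: AP]; D=[(∅, {x↦clo(λx. (x x), ∅)}, ∅) :: ([1], ∅, [PRIM2(mul)])]⟩
13. ⟨S=[clo(λx. (x x), ∅) :: clo(λx. (x x), ∅)]; E={x↦clo(λx. (x x), ∅)}; C=[AP]; D=[(∅, {x↦clo(λx. (x x), ∅)}, ∅) :: ([1], ∅, [PRIM2(mul)])]⟩
14. ⟨S=∅; E={x↦clo(λx. (x x), ∅)}; C=[(x x)]; D=[(∅, {x↦clo(λx. (x x), ∅)}, ∅) :: (∅, {x↦clo(λx. (x x), ∅)}, ∅) :: ([1], ∅, [PRIM2(mul)])]⟩
→ 14 transitions taken and the configuration is still not final: no result within 14 steps

Answer: DIVERGES (no final state within 14 steps)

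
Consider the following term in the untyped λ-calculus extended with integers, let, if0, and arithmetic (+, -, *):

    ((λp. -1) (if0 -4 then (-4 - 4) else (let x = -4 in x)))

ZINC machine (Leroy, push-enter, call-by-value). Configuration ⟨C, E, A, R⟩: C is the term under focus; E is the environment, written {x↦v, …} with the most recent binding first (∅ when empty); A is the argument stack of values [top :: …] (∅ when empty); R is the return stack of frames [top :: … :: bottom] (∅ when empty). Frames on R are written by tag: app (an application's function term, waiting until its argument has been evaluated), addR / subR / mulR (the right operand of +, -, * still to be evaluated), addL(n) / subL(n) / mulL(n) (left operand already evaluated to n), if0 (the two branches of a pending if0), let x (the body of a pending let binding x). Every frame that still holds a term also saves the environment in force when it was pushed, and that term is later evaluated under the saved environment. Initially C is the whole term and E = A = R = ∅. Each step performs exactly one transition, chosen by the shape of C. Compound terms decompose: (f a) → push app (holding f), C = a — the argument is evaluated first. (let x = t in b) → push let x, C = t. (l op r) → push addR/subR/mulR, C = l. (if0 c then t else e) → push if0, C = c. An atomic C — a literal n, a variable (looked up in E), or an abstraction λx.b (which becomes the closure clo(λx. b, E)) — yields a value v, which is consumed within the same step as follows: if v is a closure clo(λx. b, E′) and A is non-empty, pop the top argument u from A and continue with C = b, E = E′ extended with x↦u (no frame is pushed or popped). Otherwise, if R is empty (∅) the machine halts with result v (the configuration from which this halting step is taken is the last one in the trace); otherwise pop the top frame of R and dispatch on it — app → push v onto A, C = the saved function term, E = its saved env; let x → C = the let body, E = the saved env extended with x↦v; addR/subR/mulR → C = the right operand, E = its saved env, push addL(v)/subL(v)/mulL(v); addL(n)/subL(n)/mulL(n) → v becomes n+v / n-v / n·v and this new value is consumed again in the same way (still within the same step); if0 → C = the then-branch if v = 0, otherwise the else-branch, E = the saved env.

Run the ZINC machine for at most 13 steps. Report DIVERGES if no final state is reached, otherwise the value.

Answer: -1

Derivation:
step 0: [C=((λp. -1) (if0 -4 then (-4 - 4) else (let x = -4 in x))) | E=∅ | A=∅ | R=∅]
step 1: [C=(if0 -4 then (-4 - 4) else (let x = -4 in x)) | E=∅ | A=∅ | R=[app]]
step 2: [C=-4 | E=∅ | A=∅ | R=[if0 :: app]]
step 3: [C=(let x = -4 in x) | E=∅ | A=∅ | R=[app]]
step 4: [C=-4 | E=∅ | A=∅ | R=[let x :: app]]
step 5: [C=x | E={x↦-4} | A=∅ | R=[app]]
step 6: [C=(λp. -1) | E=∅ | A=[-4] | R=∅]
step 7: [C=-1 | E={p↦-4} | A=∅ | R=∅]
→ final value -1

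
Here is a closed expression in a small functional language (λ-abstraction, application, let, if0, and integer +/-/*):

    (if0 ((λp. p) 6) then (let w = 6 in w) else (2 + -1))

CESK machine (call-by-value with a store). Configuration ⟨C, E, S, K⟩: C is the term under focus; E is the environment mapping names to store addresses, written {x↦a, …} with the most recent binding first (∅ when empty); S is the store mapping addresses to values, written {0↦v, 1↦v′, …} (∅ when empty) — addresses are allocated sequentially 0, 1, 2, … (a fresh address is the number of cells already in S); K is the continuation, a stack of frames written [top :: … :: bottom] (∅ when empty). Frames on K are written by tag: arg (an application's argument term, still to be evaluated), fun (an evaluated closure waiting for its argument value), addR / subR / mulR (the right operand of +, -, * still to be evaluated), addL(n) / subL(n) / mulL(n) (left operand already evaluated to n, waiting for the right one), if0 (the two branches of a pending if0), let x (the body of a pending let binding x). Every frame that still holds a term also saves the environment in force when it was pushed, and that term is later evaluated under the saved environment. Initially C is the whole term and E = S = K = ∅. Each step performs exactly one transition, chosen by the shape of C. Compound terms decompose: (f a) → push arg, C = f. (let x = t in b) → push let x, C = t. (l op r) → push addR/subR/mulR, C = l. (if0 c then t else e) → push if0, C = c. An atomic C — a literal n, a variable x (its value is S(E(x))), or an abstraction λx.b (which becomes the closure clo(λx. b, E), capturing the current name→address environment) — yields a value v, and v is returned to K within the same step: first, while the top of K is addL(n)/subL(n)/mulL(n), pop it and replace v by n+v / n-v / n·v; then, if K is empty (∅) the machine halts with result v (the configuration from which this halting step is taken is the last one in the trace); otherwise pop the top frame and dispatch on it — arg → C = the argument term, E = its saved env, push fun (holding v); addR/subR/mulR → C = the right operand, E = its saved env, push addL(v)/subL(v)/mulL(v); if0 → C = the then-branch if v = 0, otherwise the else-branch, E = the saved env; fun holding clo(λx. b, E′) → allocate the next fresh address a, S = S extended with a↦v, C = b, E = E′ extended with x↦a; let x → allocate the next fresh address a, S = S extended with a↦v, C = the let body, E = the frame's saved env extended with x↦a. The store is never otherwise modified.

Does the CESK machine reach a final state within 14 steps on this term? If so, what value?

step 0: ⟨C=(if0 ((λp. p) 6) then (let w = 6 in w) else (2 + -1)); E=∅; S=∅; K=∅⟩
step 1: ⟨C=((λp. p) 6); E=∅; S=∅; K=[if0]⟩
step 2: ⟨C=(λp. p); E=∅; S=∅; K=[arg :: if0]⟩
step 3: ⟨C=6; E=∅; S=∅; K=[fun :: if0]⟩
step 4: ⟨C=p; E={p↦0}; S={0↦6}; K=[if0]⟩
step 5: ⟨C=(2 + -1); E=∅; S={0↦6}; K=∅⟩
step 6: ⟨C=2; E=∅; S={0↦6}; K=[addR]⟩
step 7: ⟨C=-1; E=∅; S={0↦6}; K=[addL(2)]⟩
→ final value 1

Answer: 1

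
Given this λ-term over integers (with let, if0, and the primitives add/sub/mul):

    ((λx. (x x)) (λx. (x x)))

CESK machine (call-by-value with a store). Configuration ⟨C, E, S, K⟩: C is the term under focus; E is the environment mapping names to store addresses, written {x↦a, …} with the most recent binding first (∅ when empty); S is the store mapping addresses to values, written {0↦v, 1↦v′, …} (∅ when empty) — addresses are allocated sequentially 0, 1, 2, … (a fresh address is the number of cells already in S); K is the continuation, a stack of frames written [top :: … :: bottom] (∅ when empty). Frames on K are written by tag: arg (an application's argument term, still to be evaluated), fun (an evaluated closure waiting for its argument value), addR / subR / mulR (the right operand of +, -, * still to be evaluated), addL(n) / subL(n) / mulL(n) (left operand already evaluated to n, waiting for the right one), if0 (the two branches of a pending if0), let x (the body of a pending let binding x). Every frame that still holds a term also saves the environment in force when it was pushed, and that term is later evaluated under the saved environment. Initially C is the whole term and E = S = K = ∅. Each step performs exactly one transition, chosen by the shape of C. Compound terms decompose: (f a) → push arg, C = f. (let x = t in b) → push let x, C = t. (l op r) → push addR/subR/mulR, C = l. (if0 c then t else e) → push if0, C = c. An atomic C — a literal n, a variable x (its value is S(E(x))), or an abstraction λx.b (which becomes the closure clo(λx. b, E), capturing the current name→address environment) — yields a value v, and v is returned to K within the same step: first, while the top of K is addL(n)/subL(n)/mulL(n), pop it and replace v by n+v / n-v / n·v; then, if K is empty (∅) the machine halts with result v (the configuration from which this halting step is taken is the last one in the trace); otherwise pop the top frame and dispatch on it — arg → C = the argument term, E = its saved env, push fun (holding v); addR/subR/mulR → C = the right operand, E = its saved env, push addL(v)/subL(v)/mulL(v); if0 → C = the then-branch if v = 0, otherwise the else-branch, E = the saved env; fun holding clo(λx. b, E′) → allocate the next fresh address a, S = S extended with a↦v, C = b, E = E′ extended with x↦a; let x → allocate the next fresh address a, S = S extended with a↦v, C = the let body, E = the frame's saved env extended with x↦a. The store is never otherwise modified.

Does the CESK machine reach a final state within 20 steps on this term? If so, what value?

Answer: DIVERGES (no final state within 20 steps)

Machine steps:
step 0: ⟨C=((λx. (x x)) (λx. (x x))); E=∅; S=∅; K=∅⟩
step 1: ⟨C=(λx. (x x)); E=∅; S=∅; K=[arg]⟩
step 2: ⟨C=(λx. (x x)); E=∅; S=∅; K=[fun]⟩
step 3: ⟨C=(x x); E={x↦0}; S={0↦clo(λx. (x x), ∅)}; K=∅⟩
step 4: ⟨C=x; E={x↦0}; S={0↦clo(λx. (x x), ∅)}; K=[arg]⟩
step 5: ⟨C=x; E={x↦0}; S={0↦clo(λx. (x x), ∅)}; K=[fun]⟩
step 6: ⟨C=(x x); E={x↦1}; S={0↦clo(λx. (x x), ∅), 1↦clo(λx. (x x), ∅)}; K=∅⟩
step 7: ⟨C=x; E={x↦1}; S={0↦clo(λx. (x x), ∅), 1↦clo(λx. (x x), ∅)}; K=[arg]⟩
step 8: ⟨C=x; E={x↦1}; S={0↦clo(λx. (x x), ∅), 1↦clo(λx. (x x), ∅)}; K=[fun]⟩
step 9: ⟨C=(x x); E={x↦2}; S={0↦clo(λx. (x x), ∅), 1↦clo(λx. (x x), ∅), 2↦clo(λx. (x x), ∅)}; K=∅⟩
step 10: ⟨C=x; E={x↦2}; S={0↦clo(λx. (x x), ∅), 1↦clo(λx. (x x), ∅), 2↦clo(λx. (x x), ∅)}; K=[arg]⟩
step 11: ⟨C=x; E={x↦2}; S={0↦clo(λx. (x x), ∅), 1↦clo(λx. (x x), ∅), 2↦clo(λx. (x x), ∅)}; K=[fun]⟩
step 12: ⟨C=(x x); E={x↦3}; S={0↦clo(λx. (x x), ∅), 1↦clo(λx. (x x), ∅), 2↦clo(λx. (x x), ∅), 3↦clo(λx. (x x), ∅)}; K=∅⟩
step 13: ⟨C=x; E={x↦3}; S={0↦clo(λx. (x x), ∅), 1↦clo(λx. (x x), ∅), 2↦clo(λx. (x x), ∅), 3↦clo(λx. (x x), ∅)}; K=[arg]⟩
step 14: ⟨C=x; E={x↦3}; S={0↦clo(λx. (x x), ∅), 1↦clo(λx. (x x), ∅), 2↦clo(λx. (x x), ∅), 3↦clo(λx. (x x), ∅)}; K=[fun]⟩
step 15: ⟨C=(x x); E={x↦4}; S={0↦clo(λx. (x x), ∅), 1↦clo(λx. (x x), ∅), 2↦clo(λx. (x x), ∅), 3↦clo(λx. (x x), ∅), 4↦clo(λx. (x x), ∅)}; K=∅⟩
step 16: ⟨C=x; E={x↦4}; S={0↦clo(λx. (x x), ∅), 1↦clo(λx. (x x), ∅), 2↦clo(λx. (x x), ∅), 3↦clo(λx. (x x), ∅), 4↦clo(λx. (x x), ∅)}; K=[arg]⟩
step 17: ⟨C=x; E={x↦4}; S={0↦clo(λx. (x x), ∅), 1↦clo(λx. (x x), ∅), 2↦clo(λx. (x x), ∅), 3↦clo(λx. (x x), ∅), 4↦clo(λx. (x x), ∅)}; K=[fun]⟩
step 18: ⟨C=(x x); E={x↦5}; S={0↦clo(λx. (x x), ∅), 1↦clo(λx. (x x), ∅), 2↦clo(λx. (x x), ∅), 3↦clo(λx. (x x), ∅), 4↦clo(λx. (x x), ∅), 5↦clo(λx. (x x), ∅)}; K=∅⟩
step 19: ⟨C=x; E={x↦5}; S={0↦clo(λx. (x x), ∅), 1↦clo(λx. (x x), ∅), 2↦clo(λx. (x x), ∅), 3↦clo(λx. (x x), ∅), 4↦clo(λx. (x x), ∅), 5↦clo(λx. (x x), ∅)}; K=[arg]⟩
step 20: ⟨C=x; E={x↦5}; S={0↦clo(λx. (x x), ∅), 1↦clo(λx. (x x), ∅), 2↦clo(λx. (x x), ∅), 3↦clo(λx. (x x), ∅), 4↦clo(λx. (x x), ∅), 5↦clo(λx. (x x), ∅)}; K=[fun]⟩
→ 20 transitions taken and the configuration is still not final: no result within 20 steps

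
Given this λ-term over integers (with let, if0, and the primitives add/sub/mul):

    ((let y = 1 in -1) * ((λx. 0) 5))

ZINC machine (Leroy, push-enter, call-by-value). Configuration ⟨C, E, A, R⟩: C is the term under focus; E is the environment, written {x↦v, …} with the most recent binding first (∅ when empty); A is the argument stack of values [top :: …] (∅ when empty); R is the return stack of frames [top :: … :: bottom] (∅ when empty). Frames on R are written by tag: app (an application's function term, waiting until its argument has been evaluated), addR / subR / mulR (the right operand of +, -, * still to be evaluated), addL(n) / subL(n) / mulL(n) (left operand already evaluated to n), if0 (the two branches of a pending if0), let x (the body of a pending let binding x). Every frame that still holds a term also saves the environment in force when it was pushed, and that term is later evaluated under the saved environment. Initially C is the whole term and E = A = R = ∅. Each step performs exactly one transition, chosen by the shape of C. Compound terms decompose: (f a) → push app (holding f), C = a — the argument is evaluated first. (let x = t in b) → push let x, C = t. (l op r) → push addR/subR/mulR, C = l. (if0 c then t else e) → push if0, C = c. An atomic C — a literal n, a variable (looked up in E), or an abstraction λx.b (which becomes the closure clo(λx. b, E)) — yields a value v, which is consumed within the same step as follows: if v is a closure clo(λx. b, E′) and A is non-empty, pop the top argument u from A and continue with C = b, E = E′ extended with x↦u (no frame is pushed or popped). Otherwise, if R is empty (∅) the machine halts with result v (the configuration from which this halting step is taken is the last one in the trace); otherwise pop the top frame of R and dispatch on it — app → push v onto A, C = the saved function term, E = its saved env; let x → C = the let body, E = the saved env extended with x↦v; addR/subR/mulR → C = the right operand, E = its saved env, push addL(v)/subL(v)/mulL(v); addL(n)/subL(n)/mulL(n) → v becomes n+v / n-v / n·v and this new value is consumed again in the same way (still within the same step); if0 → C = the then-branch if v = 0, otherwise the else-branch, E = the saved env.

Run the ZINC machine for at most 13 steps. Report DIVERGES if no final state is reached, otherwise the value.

Answer: 0

Derivation:
step 0: [C=((let y = 1 in -1) * ((λx. 0) 5)) | E=∅ | A=∅ | R=∅]
step 1: [C=(let y = 1 in -1) | E=∅ | A=∅ | R=[mulR]]
step 2: [C=1 | E=∅ | A=∅ | R=[let y :: mulR]]
step 3: [C=-1 | E={y↦1} | A=∅ | R=[mulR]]
step 4: [C=((λx. 0) 5) | E=∅ | A=∅ | R=[mulL(-1)]]
step 5: [C=5 | E=∅ | A=∅ | R=[app :: mulL(-1)]]
step 6: [C=(λx. 0) | E=∅ | A=[5] | R=[mulL(-1)]]
step 7: [C=0 | E={x↦5} | A=∅ | R=[mulL(-1)]]
→ final value 0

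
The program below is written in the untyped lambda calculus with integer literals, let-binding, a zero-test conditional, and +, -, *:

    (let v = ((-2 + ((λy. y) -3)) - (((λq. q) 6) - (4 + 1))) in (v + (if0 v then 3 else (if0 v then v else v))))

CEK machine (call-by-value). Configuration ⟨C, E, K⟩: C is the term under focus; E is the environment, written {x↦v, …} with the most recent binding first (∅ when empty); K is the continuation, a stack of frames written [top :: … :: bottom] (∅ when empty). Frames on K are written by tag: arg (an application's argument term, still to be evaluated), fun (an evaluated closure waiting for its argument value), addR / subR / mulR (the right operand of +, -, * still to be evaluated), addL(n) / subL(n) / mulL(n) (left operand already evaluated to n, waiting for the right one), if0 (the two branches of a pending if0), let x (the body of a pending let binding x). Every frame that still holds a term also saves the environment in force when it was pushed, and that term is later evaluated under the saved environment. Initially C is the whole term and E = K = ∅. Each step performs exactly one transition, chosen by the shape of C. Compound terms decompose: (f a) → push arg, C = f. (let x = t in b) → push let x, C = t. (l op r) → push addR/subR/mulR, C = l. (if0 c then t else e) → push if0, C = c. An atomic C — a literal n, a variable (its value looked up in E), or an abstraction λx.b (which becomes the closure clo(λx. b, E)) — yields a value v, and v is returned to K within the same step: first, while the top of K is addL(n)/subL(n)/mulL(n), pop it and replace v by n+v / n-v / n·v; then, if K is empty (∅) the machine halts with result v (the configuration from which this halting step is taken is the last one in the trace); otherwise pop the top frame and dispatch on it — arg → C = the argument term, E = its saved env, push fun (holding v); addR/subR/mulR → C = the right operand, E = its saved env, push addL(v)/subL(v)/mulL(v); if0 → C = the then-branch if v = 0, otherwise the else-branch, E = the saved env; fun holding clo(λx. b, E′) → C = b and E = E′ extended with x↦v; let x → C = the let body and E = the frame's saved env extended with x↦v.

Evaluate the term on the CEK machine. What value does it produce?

Answer: -12

Machine steps:
[0] ⟨C=(let v = ((-2 + ((λy. y) -3)) - (((λq. q) 6) - (4 + 1))) in (v + (if0 v then 3 else (if0 v then v else v)))); E=∅; K=∅⟩
[1] ⟨C=((-2 + ((λy. y) -3)) - (((λq. q) 6) - (4 + 1))); E=∅; K=[let v]⟩
[2] ⟨C=(-2 + ((λy. y) -3)); E=∅; K=[subR :: let v]⟩
[3] ⟨C=-2; E=∅; K=[addR :: subR :: let v]⟩
[4] ⟨C=((λy. y) -3); E=∅; K=[addL(-2) :: subR :: let v]⟩
[5] ⟨C=(λy. y); E=∅; K=[arg :: addL(-2) :: subR :: let v]⟩
[6] ⟨C=-3; E=∅; K=[fun :: addL(-2) :: subR :: let v]⟩
[7] ⟨C=y; E={y↦-3}; K=[addL(-2) :: subR :: let v]⟩
[8] ⟨C=(((λq. q) 6) - (4 + 1)); E=∅; K=[subL(-5) :: let v]⟩
[9] ⟨C=((λq. q) 6); E=∅; K=[subR :: subL(-5) :: let v]⟩
[10] ⟨C=(λq. q); E=∅; K=[arg :: subR :: subL(-5) :: let v]⟩
[11] ⟨C=6; E=∅; K=[fun :: subR :: subL(-5) :: let v]⟩
[12] ⟨C=q; E={q↦6}; K=[subR :: subL(-5) :: let v]⟩
[13] ⟨C=(4 + 1); E=∅; K=[subL(6) :: subL(-5) :: let v]⟩
[14] ⟨C=4; E=∅; K=[addR :: subL(6) :: subL(-5) :: let v]⟩
[15] ⟨C=1; E=∅; K=[addL(4) :: subL(6) :: subL(-5) :: let v]⟩
[16] ⟨C=(v + (if0 v then 3 else (if0 v then v else v))); E={v↦-6}; K=∅⟩
[17] ⟨C=v; E={v↦-6}; K=[addR]⟩
[18] ⟨C=(if0 v then 3 else (if0 v then v else v)); E={v↦-6}; K=[addL(-6)]⟩
[19] ⟨C=v; E={v↦-6}; K=[if0 :: addL(-6)]⟩
[20] ⟨C=(if0 v then v else v); E={v↦-6}; K=[addL(-6)]⟩
[21] ⟨C=v; E={v↦-6}; K=[if0 :: addL(-6)]⟩
[22] ⟨C=v; E={v↦-6}; K=[addL(-6)]⟩
→ final value -12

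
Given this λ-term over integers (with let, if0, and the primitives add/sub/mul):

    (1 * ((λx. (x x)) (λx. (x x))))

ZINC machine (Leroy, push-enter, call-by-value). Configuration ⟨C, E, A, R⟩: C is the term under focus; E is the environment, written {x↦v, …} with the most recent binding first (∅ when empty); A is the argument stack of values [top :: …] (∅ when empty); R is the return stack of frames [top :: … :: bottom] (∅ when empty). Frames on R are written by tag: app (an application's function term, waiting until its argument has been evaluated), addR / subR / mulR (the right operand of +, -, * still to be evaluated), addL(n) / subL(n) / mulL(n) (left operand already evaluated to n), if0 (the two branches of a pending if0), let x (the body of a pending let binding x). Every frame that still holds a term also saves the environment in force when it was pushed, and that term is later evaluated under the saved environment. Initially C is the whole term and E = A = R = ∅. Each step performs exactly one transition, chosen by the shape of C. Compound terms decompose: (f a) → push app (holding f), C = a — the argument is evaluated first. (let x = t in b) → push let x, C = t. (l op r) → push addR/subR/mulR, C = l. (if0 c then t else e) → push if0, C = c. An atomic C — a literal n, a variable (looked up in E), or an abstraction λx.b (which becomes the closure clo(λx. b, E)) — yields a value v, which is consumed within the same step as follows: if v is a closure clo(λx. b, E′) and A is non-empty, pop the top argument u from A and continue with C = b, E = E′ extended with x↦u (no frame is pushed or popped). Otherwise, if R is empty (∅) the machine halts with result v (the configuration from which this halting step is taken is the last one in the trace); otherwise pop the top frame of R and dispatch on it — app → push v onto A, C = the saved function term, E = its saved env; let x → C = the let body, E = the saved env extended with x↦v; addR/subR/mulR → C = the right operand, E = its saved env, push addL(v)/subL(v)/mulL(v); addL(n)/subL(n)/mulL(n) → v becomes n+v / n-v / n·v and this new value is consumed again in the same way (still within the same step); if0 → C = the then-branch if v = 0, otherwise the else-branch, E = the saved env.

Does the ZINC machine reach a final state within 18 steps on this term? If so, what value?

t=0: ⟨C=(1 * ((λx. (x x)) (λx. (x x)))); E=∅; A=∅; R=∅⟩
t=1: ⟨C=1; E=∅; A=∅; R=[mulR]⟩
t=2: ⟨C=((λx. (x x)) (λx. (x x))); E=∅; A=∅; R=[mulL(1)]⟩
t=3: ⟨C=(λx. (x x)); E=∅; A=∅; R=[app :: mulL(1)]⟩
t=4: ⟨C=(λx. (x x)); E=∅; A=[clo(λx. (x x), ∅)]; R=[mulL(1)]⟩
t=5: ⟨C=(x x); E={x↦clo(λx. (x x), ∅)}; A=∅; R=[mulL(1)]⟩
t=6: ⟨C=x; E={x↦clo(λx. (x x), ∅)}; A=∅; R=[app :: mulL(1)]⟩
t=7: ⟨C=x; E={x↦clo(λx. (x x), ∅)}; A=[clo(λx. (x x), ∅)]; R=[mulL(1)]⟩
… configuration repeats with period 3 (steps 5–7 recur indefinitely) …

Answer: DIVERGES (no final state within 18 steps)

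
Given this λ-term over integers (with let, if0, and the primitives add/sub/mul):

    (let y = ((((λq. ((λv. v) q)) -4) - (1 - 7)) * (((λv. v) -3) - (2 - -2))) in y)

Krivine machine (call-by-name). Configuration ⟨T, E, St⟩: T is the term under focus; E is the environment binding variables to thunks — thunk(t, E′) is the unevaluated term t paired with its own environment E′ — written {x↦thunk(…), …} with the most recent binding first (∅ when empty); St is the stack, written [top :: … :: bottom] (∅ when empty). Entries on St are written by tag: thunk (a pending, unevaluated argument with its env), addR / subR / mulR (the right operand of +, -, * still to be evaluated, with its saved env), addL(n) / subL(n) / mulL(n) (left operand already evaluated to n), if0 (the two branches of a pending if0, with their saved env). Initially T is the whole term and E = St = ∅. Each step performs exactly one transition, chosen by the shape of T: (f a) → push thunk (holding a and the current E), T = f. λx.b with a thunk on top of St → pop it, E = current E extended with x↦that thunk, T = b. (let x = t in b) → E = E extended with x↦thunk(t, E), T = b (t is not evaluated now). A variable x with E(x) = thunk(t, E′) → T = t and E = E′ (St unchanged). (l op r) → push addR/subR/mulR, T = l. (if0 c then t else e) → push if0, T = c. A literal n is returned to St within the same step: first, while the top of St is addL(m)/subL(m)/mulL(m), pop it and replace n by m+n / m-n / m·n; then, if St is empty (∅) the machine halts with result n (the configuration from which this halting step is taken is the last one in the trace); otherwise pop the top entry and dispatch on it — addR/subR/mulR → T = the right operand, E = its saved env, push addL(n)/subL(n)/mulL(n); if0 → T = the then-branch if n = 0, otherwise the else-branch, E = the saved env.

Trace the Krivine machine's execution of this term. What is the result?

[0] [T=(let y = ((((λq. ((λv. v) q)) -4) - (1 - 7)) * (((λv. v) -3) - (2 - -2))) in y) | E=∅ | St=∅]
[1] [T=y | E={y↦thunk(((((λq. ((λv. v) q)) -4) - (1 - 7)) * (((λv. v) -3) - (2 - -2))), ∅)} | St=∅]
[2] [T=((((λq. ((λv. v) q)) -4) - (1 - 7)) * (((λv. v) -3) - (2 - -2))) | E=∅ | St=∅]
[3] [T=(((λq. ((λv. v) q)) -4) - (1 - 7)) | E=∅ | St=[mulR]]
[4] [T=((λq. ((λv. v) q)) -4) | E=∅ | St=[subR :: mulR]]
[5] [T=(λq. ((λv. v) q)) | E=∅ | St=[thunk :: subR :: mulR]]
[6] [T=((λv. v) q) | E={q↦thunk(-4, ∅)} | St=[subR :: mulR]]
[7] [T=(λv. v) | E={q↦thunk(-4, ∅)} | St=[thunk :: subR :: mulR]]
[8] [T=v | E={v↦thunk(q, {q↦thunk(-4, ∅)}), q↦thunk(-4, ∅)} | St=[subR :: mulR]]
[9] [T=q | E={q↦thunk(-4, ∅)} | St=[subR :: mulR]]
[10] [T=-4 | E=∅ | St=[subR :: mulR]]
[11] [T=(1 - 7) | E=∅ | St=[subL(-4) :: mulR]]
[12] [T=1 | E=∅ | St=[subR :: subL(-4) :: mulR]]
[13] [T=7 | E=∅ | St=[subL(1) :: subL(-4) :: mulR]]
[14] [T=(((λv. v) -3) - (2 - -2)) | E=∅ | St=[mulL(2)]]
[15] [T=((λv. v) -3) | E=∅ | St=[subR :: mulL(2)]]
[16] [T=(λv. v) | E=∅ | St=[thunk :: subR :: mulL(2)]]
[17] [T=v | E={v↦thunk(-3, ∅)} | St=[subR :: mulL(2)]]
[18] [T=-3 | E=∅ | St=[subR :: mulL(2)]]
[19] [T=(2 - -2) | E=∅ | St=[subL(-3) :: mulL(2)]]
[20] [T=2 | E=∅ | St=[subR :: subL(-3) :: mulL(2)]]
[21] [T=-2 | E=∅ | St=[subL(2) :: subL(-3) :: mulL(2)]]
→ final value -14

Answer: -14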